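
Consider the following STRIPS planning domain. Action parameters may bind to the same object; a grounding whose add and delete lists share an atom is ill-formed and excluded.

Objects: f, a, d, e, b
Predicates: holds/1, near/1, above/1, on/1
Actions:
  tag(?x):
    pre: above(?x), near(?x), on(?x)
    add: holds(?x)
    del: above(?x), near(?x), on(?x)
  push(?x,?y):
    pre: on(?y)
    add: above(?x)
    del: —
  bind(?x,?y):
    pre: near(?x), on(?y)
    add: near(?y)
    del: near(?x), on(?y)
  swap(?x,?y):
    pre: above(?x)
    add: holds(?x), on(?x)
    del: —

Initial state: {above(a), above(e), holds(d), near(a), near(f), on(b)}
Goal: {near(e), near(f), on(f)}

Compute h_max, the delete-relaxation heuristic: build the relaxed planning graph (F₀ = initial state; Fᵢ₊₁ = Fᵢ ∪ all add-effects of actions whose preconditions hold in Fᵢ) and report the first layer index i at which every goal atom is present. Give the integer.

2

F0 = init (6 atoms)
F1 = F0 ∪ {above(b), above(d), above(f), holds(a), holds(e), near(b), on(a), on(e)}  (14 atoms)
F2 = F1 ∪ {holds(b), holds(f), near(e), on(d), on(f)}  (19 atoms)
goal ⊆ F2  ⇒  h_max = 2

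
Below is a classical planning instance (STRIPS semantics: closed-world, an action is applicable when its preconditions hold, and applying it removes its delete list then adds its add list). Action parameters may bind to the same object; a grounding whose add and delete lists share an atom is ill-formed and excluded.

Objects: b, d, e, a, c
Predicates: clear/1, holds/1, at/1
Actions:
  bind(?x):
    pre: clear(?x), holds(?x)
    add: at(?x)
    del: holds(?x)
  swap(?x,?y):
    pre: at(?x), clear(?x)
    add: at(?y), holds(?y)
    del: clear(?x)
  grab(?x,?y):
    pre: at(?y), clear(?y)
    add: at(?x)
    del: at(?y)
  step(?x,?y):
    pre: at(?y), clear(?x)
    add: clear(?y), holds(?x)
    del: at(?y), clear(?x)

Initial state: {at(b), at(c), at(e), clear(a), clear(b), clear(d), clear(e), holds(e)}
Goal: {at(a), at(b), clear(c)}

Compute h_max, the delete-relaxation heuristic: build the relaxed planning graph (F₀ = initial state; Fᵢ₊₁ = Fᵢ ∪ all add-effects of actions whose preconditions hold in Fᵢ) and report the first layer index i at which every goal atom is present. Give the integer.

F0 = init (8 atoms)
F1 = F0 ∪ {at(a), at(d), clear(c), holds(a), holds(b), holds(c), holds(d)}  (15 atoms)
goal ⊆ F1  ⇒  h_max = 1

1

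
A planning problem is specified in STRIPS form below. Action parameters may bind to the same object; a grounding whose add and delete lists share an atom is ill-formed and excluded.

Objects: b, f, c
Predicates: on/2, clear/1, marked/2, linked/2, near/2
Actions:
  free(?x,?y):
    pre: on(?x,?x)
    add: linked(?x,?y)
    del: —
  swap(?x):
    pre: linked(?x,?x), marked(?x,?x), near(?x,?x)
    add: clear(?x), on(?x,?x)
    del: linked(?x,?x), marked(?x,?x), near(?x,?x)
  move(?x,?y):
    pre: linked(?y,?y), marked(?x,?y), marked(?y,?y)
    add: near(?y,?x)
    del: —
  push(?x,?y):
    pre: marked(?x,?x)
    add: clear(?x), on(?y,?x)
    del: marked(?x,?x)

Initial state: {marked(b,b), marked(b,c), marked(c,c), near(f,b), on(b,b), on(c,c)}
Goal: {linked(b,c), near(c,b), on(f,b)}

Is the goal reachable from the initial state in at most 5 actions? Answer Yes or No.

1. free(b,c)  →  {linked(b,c), marked(b,b), marked(b,c), marked(c,c), near(f,b), on(b,b), on(c,c)}
2. free(c,c)  →  {linked(b,c), linked(c,c), marked(b,b), marked(b,c), marked(c,c), near(f,b), on(b,b), on(c,c)}
3. move(b,c)  →  {linked(b,c), linked(c,c), marked(b,b), marked(b,c), marked(c,c), near(c,b), near(f,b), on(b,b), on(c,c)}
4. push(b,f)  →  {clear(b), linked(b,c), linked(c,c), marked(b,c), marked(c,c), near(c,b), near(f,b), on(b,b), on(c,c), on(f,b)}
optimal plan length = 4; 4 ≤ 5

Yes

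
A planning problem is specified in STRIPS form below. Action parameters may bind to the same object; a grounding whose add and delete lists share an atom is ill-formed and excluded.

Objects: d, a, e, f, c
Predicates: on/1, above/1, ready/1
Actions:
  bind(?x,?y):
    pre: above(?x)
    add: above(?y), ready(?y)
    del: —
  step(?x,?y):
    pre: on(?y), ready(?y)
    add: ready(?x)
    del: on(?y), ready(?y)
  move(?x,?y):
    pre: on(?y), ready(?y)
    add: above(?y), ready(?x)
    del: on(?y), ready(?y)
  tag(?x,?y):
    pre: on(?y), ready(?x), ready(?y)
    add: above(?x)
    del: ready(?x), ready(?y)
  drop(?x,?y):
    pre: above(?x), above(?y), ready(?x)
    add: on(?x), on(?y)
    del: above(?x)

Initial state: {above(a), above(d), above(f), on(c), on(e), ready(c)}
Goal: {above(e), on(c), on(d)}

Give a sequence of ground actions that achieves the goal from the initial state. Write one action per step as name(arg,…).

bind(d,d); bind(d,e); drop(d,d)

1. bind(d,d)  →  {above(a), above(d), above(f), on(c), on(e), ready(c), ready(d)}
2. bind(d,e)  →  {above(a), above(d), above(e), above(f), on(c), on(e), ready(c), ready(d), ready(e)}
3. drop(d,d)  →  {above(a), above(e), above(f), on(c), on(d), on(e), ready(c), ready(d), ready(e)}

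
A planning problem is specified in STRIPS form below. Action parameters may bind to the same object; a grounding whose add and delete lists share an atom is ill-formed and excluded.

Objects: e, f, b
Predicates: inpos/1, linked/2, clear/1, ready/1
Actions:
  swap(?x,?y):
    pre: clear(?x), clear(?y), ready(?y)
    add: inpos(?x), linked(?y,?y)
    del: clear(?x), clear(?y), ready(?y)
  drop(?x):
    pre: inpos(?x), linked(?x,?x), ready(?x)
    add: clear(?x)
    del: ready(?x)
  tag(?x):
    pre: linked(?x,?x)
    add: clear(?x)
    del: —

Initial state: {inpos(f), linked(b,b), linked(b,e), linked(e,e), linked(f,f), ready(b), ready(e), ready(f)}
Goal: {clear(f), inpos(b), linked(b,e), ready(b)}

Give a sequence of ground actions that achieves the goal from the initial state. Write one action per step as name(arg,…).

drop(f); tag(e); tag(b); swap(b,e)

1. drop(f)  →  {clear(f), inpos(f), linked(b,b), linked(b,e), linked(e,e), linked(f,f), ready(b), ready(e)}
2. tag(e)  →  {clear(e), clear(f), inpos(f), linked(b,b), linked(b,e), linked(e,e), linked(f,f), ready(b), ready(e)}
3. tag(b)  →  {clear(b), clear(e), clear(f), inpos(f), linked(b,b), linked(b,e), linked(e,e), linked(f,f), ready(b), ready(e)}
4. swap(b,e)  →  {clear(f), inpos(b), inpos(f), linked(b,b), linked(b,e), linked(e,e), linked(f,f), ready(b)}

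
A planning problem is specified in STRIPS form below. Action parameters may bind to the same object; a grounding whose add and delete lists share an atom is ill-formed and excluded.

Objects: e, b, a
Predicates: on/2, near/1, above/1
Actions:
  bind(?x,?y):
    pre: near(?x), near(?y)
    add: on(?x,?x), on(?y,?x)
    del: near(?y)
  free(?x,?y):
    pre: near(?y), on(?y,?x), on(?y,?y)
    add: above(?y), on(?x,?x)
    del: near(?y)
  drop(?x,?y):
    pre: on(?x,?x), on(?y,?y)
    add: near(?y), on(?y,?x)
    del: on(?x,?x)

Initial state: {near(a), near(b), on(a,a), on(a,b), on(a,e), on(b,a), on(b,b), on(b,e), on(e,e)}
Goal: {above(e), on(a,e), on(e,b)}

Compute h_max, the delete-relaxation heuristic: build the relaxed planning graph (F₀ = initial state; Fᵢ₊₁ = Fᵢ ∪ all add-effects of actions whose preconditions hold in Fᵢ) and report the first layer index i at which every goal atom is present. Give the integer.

2

F0 = init (9 atoms)
F1 = F0 ∪ {above(a), above(b), near(e), on(e,a), on(e,b)}  (14 atoms)
F2 = F1 ∪ {above(e)}  (15 atoms)
goal ⊆ F2  ⇒  h_max = 2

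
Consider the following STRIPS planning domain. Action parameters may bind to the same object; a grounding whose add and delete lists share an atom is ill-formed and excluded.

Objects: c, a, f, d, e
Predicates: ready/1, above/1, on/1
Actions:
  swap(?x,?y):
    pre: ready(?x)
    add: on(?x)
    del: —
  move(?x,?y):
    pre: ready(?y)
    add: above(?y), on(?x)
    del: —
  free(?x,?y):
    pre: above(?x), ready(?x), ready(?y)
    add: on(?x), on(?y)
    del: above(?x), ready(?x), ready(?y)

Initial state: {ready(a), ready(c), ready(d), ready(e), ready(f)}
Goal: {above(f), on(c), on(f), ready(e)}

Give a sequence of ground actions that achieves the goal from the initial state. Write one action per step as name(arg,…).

1. swap(c,c)  →  {on(c), ready(a), ready(c), ready(d), ready(e), ready(f)}
2. move(f,f)  →  {above(f), on(c), on(f), ready(a), ready(c), ready(d), ready(e), ready(f)}

swap(c,c); move(f,f)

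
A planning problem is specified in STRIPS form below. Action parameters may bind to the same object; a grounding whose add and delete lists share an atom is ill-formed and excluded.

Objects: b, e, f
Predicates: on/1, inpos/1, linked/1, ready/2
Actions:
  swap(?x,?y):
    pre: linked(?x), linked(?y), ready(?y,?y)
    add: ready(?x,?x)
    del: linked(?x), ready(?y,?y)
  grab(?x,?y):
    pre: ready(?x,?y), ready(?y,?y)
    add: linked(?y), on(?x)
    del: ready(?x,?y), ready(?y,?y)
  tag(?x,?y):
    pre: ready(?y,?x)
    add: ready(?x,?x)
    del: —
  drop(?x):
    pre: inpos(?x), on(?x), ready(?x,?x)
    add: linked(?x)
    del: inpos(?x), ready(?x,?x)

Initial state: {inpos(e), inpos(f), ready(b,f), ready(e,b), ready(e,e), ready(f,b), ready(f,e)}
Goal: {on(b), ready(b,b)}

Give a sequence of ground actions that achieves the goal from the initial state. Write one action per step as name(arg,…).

tag(b,e); grab(b,b); tag(b,e)

1. tag(b,e)  →  {inpos(e), inpos(f), ready(b,b), ready(b,f), ready(e,b), ready(e,e), ready(f,b), ready(f,e)}
2. grab(b,b)  →  {inpos(e), inpos(f), linked(b), on(b), ready(b,f), ready(e,b), ready(e,e), ready(f,b), ready(f,e)}
3. tag(b,e)  →  {inpos(e), inpos(f), linked(b), on(b), ready(b,b), ready(b,f), ready(e,b), ready(e,e), ready(f,b), ready(f,e)}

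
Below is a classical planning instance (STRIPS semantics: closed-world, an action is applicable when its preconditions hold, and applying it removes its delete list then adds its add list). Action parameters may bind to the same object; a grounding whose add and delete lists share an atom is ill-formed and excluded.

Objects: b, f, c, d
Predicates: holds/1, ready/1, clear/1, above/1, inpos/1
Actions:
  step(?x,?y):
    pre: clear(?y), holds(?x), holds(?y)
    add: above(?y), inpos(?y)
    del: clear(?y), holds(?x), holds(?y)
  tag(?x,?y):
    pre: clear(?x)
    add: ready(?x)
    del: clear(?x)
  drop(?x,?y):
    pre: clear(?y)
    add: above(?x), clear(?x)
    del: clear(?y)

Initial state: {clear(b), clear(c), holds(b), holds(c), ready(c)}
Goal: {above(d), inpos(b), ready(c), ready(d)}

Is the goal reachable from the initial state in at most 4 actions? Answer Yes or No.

1. step(b,b)  →  {above(b), clear(c), holds(c), inpos(b), ready(c)}
2. drop(d,c)  →  {above(b), above(d), clear(d), holds(c), inpos(b), ready(c)}
3. tag(d,b)  →  {above(b), above(d), holds(c), inpos(b), ready(c), ready(d)}
optimal plan length = 3; 3 ≤ 4

Yes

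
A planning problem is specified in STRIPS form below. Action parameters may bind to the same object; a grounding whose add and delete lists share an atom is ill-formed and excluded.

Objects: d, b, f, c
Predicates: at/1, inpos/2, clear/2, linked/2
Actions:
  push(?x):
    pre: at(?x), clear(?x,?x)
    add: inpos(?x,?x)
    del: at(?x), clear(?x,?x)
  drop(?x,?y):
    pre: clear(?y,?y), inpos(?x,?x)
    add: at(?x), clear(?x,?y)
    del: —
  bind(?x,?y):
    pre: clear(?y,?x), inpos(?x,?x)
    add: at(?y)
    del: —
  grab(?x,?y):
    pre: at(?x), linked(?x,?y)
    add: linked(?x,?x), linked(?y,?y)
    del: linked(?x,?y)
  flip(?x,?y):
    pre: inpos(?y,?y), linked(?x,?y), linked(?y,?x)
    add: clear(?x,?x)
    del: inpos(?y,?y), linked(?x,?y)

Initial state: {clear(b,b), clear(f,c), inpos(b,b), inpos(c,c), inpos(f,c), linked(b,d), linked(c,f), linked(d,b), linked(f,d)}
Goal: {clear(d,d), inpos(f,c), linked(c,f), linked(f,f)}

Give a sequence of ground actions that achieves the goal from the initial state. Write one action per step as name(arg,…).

1. bind(c,f)  →  {at(f), clear(b,b), clear(f,c), inpos(b,b), inpos(c,c), inpos(f,c), linked(b,d), linked(c,f), linked(d,b), linked(f,d)}
2. grab(f,d)  →  {at(f), clear(b,b), clear(f,c), inpos(b,b), inpos(c,c), inpos(f,c), linked(b,d), linked(c,f), linked(d,b), linked(d,d), linked(f,f)}
3. flip(d,b)  →  {at(f), clear(b,b), clear(d,d), clear(f,c), inpos(c,c), inpos(f,c), linked(b,d), linked(c,f), linked(d,d), linked(f,f)}

bind(c,f); grab(f,d); flip(d,b)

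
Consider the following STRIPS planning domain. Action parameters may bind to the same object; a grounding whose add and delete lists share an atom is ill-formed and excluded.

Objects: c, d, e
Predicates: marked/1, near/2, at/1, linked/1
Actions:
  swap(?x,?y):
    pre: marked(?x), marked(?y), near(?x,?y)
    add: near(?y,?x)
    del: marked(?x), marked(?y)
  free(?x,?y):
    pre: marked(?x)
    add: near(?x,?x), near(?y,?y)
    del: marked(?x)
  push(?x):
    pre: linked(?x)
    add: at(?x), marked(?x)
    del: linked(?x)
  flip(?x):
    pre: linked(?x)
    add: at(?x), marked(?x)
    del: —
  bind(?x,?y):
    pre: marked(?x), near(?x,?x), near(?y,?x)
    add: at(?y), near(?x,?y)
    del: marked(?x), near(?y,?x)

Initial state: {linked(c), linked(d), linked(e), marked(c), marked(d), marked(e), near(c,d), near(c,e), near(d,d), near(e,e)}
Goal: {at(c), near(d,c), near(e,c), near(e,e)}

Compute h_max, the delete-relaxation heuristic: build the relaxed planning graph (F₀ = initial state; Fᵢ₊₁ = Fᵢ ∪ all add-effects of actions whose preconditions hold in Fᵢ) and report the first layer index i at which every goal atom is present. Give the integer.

1

F0 = init (10 atoms)
F1 = F0 ∪ {at(c), at(d), at(e), near(c,c), near(d,c), near(e,c)}  (16 atoms)
goal ⊆ F1  ⇒  h_max = 1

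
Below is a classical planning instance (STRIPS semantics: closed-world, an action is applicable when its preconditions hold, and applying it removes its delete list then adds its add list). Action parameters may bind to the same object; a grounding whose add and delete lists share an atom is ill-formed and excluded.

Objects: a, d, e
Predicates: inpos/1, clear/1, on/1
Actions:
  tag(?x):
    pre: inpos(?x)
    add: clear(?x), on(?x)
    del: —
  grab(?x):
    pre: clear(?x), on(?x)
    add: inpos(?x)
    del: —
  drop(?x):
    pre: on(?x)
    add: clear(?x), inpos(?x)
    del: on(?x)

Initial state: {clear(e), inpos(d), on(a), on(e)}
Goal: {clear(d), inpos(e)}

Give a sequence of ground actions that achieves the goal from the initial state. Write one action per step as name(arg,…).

tag(d); grab(e)

1. tag(d)  →  {clear(d), clear(e), inpos(d), on(a), on(d), on(e)}
2. grab(e)  →  {clear(d), clear(e), inpos(d), inpos(e), on(a), on(d), on(e)}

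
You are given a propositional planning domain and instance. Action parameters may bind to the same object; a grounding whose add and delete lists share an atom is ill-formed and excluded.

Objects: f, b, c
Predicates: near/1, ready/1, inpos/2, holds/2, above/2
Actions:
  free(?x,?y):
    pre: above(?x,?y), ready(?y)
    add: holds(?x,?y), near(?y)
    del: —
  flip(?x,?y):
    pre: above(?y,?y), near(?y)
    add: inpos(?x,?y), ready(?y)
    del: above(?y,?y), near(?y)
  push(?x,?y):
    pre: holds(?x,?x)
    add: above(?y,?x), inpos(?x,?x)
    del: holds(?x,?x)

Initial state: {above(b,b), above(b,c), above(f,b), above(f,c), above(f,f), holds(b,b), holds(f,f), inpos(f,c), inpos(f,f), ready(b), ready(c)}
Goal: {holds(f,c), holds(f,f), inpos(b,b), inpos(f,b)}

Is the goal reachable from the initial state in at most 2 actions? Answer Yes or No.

No

1. free(f,b)  →  {above(b,b), above(b,c), above(f,b), above(f,c), above(f,f), holds(b,b), holds(f,b), holds(f,f), inpos(f,c), inpos(f,f), near(b), ready(b), ready(c)}
2. free(f,c)  →  {above(b,b), above(b,c), above(f,b), above(f,c), above(f,f), holds(b,b), holds(f,b), holds(f,c), holds(f,f), inpos(f,c), inpos(f,f), near(b), near(c), ready(b), ready(c)}
3. flip(f,b)  →  {above(b,c), above(f,b), above(f,c), above(f,f), holds(b,b), holds(f,b), holds(f,c), holds(f,f), inpos(f,b), inpos(f,c), inpos(f,f), near(c), ready(b), ready(c)}
4. push(b,f)  →  {above(b,c), above(f,b), above(f,c), above(f,f), holds(f,b), holds(f,c), holds(f,f), inpos(b,b), inpos(f,b), inpos(f,c), inpos(f,f), near(c), ready(b), ready(c)}
optimal plan length = 4; 4 > 2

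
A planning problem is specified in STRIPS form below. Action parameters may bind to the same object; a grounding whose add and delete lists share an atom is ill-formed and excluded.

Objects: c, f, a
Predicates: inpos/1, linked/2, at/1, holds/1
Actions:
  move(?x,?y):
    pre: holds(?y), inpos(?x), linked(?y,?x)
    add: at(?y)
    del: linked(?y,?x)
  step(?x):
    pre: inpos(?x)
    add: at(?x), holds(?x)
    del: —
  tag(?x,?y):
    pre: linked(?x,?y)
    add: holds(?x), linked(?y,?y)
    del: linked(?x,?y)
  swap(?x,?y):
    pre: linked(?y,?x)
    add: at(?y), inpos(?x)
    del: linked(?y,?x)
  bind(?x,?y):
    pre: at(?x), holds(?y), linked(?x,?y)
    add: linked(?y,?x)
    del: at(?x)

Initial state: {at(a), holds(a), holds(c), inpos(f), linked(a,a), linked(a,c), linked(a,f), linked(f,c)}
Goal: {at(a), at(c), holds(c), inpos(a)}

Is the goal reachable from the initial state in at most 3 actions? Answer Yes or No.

Yes

1. tag(f,c)  →  {at(a), holds(a), holds(c), holds(f), inpos(f), linked(a,a), linked(a,c), linked(a,f), linked(c,c)}
2. swap(c,c)  →  {at(a), at(c), holds(a), holds(c), holds(f), inpos(c), inpos(f), linked(a,a), linked(a,c), linked(a,f)}
3. swap(a,a)  →  {at(a), at(c), holds(a), holds(c), holds(f), inpos(a), inpos(c), inpos(f), linked(a,c), linked(a,f)}
optimal plan length = 3; 3 ≤ 3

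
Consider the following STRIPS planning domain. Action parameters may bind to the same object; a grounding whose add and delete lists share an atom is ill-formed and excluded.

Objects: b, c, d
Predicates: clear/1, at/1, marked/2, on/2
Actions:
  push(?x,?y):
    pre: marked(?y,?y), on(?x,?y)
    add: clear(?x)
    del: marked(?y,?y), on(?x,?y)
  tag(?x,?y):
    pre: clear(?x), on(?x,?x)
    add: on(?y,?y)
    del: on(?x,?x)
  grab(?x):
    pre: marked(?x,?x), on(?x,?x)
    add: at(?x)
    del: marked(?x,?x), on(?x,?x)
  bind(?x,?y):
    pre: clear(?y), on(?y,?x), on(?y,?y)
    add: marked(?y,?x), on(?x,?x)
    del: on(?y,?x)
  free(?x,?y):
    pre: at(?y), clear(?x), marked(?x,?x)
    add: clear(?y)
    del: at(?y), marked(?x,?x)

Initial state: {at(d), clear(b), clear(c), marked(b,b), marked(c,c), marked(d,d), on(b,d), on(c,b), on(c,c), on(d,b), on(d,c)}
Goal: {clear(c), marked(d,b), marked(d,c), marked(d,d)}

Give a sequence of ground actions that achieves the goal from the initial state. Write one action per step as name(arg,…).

tag(c,d); free(b,d); bind(b,d); bind(c,d)

1. tag(c,d)  →  {at(d), clear(b), clear(c), marked(b,b), marked(c,c), marked(d,d), on(b,d), on(c,b), on(d,b), on(d,c), on(d,d)}
2. free(b,d)  →  {clear(b), clear(c), clear(d), marked(c,c), marked(d,d), on(b,d), on(c,b), on(d,b), on(d,c), on(d,d)}
3. bind(b,d)  →  {clear(b), clear(c), clear(d), marked(c,c), marked(d,b), marked(d,d), on(b,b), on(b,d), on(c,b), on(d,c), on(d,d)}
4. bind(c,d)  →  {clear(b), clear(c), clear(d), marked(c,c), marked(d,b), marked(d,c), marked(d,d), on(b,b), on(b,d), on(c,b), on(c,c), on(d,d)}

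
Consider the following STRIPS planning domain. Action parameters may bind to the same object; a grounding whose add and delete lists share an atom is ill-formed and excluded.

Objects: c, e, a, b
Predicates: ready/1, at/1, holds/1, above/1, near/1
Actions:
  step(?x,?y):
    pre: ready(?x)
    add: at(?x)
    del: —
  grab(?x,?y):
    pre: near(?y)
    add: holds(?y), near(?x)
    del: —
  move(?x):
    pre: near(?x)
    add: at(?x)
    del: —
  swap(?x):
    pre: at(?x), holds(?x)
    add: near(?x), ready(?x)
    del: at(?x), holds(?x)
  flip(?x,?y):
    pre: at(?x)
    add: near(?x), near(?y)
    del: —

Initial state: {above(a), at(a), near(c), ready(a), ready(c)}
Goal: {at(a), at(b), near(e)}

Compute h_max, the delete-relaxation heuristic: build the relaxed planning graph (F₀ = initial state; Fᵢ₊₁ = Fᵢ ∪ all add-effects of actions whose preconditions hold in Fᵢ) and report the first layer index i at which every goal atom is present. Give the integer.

2

F0 = init (5 atoms)
F1 = F0 ∪ {at(c), holds(c), near(a), near(b), near(e)}  (10 atoms)
F2 = F1 ∪ {at(b), at(e), holds(a), holds(b), holds(e)}  (15 atoms)
goal ⊆ F2  ⇒  h_max = 2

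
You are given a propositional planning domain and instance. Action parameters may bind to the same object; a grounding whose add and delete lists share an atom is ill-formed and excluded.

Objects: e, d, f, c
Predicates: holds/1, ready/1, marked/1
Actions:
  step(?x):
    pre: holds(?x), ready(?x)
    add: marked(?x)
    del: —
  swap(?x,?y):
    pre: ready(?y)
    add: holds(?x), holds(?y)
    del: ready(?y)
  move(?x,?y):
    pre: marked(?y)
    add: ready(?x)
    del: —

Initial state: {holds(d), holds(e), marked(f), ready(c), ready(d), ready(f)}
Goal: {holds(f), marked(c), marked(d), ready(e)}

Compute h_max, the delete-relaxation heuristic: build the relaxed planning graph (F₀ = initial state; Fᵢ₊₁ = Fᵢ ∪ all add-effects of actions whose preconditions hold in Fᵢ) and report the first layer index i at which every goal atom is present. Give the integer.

2

F0 = init (6 atoms)
F1 = F0 ∪ {holds(c), holds(f), marked(d), ready(e)}  (10 atoms)
F2 = F1 ∪ {marked(c), marked(e)}  (12 atoms)
goal ⊆ F2  ⇒  h_max = 2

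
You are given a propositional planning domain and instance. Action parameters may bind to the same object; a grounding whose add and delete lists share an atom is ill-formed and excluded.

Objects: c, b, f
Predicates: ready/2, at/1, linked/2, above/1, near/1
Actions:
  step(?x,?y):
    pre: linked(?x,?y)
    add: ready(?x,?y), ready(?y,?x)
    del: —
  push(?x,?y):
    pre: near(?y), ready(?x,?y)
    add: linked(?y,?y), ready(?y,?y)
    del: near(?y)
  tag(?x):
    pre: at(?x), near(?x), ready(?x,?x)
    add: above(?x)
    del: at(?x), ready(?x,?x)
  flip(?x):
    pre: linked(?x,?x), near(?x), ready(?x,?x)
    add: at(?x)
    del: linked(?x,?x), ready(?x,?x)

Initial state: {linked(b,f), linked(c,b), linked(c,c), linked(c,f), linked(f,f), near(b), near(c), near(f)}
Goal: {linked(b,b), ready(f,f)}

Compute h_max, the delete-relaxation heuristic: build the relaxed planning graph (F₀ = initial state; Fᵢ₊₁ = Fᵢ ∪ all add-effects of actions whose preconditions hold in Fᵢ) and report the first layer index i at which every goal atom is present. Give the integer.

F0 = init (8 atoms)
F1 = F0 ∪ {ready(b,c), ready(b,f), ready(c,b), ready(c,c), ready(c,f), ready(f,b), ready(f,c), ready(f,f)}  (16 atoms)
F2 = F1 ∪ {at(c), at(f), linked(b,b), ready(b,b)}  (20 atoms)
goal ⊆ F2  ⇒  h_max = 2

2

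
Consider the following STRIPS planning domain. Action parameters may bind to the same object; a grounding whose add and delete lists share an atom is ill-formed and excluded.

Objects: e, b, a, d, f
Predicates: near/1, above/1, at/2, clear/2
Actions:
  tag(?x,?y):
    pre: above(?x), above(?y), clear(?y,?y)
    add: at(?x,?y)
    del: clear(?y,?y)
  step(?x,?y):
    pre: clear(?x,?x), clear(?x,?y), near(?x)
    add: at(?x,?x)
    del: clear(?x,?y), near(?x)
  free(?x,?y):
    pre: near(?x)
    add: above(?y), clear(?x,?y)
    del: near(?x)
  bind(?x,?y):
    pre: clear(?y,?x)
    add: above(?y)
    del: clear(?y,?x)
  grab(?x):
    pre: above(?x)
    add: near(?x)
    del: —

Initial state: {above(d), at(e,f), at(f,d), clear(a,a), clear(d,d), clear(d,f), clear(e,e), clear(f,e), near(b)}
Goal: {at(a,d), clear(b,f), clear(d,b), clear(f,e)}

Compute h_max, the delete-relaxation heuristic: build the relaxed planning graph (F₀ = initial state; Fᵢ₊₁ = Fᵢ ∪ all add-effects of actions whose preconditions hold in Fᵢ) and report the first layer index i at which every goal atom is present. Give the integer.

2

F0 = init (9 atoms)
F1 = F0 ∪ {above(a), above(b), above(e), above(f), at(d,d), clear(b,a), clear(b,b), clear(b,d), clear(b,e), clear(b,f), near(d)}  (20 atoms)
F2 = F1 ∪ {at(a,a), at(a,b), at(a,d), at(a,e), at(b,a), at(b,b), at(b,d), at(b,e), at(d,a), at(d,b), at(d,e), at(e,a), at(e,b), at(e,d), at(e,e), at(f,a), at(f,b), at(f,e), clear(d,a), clear(d,b), clear(d,e), near(a), near(e), near(f)}  (44 atoms)
goal ⊆ F2  ⇒  h_max = 2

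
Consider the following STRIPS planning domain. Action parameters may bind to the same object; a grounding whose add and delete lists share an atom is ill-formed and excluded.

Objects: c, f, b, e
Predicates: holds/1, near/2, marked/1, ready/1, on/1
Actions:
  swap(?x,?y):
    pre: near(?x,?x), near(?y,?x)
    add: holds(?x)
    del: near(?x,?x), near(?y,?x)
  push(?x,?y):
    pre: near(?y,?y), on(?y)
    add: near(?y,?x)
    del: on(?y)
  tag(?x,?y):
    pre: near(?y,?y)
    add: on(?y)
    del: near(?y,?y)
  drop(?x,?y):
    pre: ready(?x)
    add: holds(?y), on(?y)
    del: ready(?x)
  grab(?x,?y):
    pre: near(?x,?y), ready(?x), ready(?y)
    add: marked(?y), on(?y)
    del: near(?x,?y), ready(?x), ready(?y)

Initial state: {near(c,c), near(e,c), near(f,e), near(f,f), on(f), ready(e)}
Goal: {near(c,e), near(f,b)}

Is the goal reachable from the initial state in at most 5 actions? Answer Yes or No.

Yes

1. push(b,f)  →  {near(c,c), near(e,c), near(f,b), near(f,e), near(f,f), ready(e)}
2. drop(e,c)  →  {holds(c), near(c,c), near(e,c), near(f,b), near(f,e), near(f,f), on(c)}
3. push(e,c)  →  {holds(c), near(c,c), near(c,e), near(e,c), near(f,b), near(f,e), near(f,f)}
optimal plan length = 3; 3 ≤ 5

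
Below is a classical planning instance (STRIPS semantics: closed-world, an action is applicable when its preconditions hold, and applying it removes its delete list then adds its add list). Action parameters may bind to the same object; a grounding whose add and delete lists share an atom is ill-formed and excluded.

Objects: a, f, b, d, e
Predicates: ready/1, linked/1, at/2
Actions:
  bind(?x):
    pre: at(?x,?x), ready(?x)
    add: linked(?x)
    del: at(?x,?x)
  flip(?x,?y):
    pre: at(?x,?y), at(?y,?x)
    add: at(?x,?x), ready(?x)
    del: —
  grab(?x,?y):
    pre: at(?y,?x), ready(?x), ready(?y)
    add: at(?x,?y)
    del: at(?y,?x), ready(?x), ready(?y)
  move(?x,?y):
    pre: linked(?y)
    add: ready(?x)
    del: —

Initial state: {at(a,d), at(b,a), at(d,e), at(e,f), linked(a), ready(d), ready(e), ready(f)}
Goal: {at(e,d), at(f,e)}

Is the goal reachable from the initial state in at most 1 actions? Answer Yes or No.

1. grab(f,e)  →  {at(a,d), at(b,a), at(d,e), at(f,e), linked(a), ready(d)}
2. move(e,a)  →  {at(a,d), at(b,a), at(d,e), at(f,e), linked(a), ready(d), ready(e)}
3. grab(e,d)  →  {at(a,d), at(b,a), at(e,d), at(f,e), linked(a)}
optimal plan length = 3; 3 > 1

No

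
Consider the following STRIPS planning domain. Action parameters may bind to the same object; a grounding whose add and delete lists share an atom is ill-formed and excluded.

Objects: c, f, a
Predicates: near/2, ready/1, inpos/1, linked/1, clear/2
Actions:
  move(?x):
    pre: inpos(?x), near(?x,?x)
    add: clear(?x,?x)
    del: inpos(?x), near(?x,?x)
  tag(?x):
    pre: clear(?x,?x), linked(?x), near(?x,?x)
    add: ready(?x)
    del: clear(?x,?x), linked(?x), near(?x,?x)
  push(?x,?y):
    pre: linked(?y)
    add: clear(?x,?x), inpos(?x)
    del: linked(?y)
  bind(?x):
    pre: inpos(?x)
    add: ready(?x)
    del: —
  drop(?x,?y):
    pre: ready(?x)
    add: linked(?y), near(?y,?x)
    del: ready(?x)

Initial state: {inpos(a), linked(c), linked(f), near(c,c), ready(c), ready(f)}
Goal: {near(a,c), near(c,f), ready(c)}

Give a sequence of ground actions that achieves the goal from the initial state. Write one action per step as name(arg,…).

1. push(c,c)  →  {clear(c,c), inpos(a), inpos(c), linked(f), near(c,c), ready(c), ready(f)}
2. drop(c,a)  →  {clear(c,c), inpos(a), inpos(c), linked(a), linked(f), near(a,c), near(c,c), ready(f)}
3. bind(c)  →  {clear(c,c), inpos(a), inpos(c), linked(a), linked(f), near(a,c), near(c,c), ready(c), ready(f)}
4. drop(f,c)  →  {clear(c,c), inpos(a), inpos(c), linked(a), linked(c), linked(f), near(a,c), near(c,c), near(c,f), ready(c)}

push(c,c); drop(c,a); bind(c); drop(f,c)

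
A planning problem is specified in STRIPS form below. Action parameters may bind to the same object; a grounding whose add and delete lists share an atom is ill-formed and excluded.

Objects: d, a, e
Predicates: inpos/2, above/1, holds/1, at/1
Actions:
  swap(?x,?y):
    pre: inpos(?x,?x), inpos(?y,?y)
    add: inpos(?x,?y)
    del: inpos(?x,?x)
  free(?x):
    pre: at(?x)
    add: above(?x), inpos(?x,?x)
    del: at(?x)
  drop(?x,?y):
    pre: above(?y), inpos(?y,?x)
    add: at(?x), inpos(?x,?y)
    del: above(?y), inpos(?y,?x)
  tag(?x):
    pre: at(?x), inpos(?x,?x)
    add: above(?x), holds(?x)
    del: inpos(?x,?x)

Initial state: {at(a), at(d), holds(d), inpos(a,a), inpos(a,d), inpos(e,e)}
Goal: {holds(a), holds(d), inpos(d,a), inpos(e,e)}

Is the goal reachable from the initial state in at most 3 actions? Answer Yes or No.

1. tag(a)  →  {above(a), at(a), at(d), holds(a), holds(d), inpos(a,d), inpos(e,e)}
2. drop(d,a)  →  {at(a), at(d), holds(a), holds(d), inpos(d,a), inpos(e,e)}
optimal plan length = 2; 2 ≤ 3

Yes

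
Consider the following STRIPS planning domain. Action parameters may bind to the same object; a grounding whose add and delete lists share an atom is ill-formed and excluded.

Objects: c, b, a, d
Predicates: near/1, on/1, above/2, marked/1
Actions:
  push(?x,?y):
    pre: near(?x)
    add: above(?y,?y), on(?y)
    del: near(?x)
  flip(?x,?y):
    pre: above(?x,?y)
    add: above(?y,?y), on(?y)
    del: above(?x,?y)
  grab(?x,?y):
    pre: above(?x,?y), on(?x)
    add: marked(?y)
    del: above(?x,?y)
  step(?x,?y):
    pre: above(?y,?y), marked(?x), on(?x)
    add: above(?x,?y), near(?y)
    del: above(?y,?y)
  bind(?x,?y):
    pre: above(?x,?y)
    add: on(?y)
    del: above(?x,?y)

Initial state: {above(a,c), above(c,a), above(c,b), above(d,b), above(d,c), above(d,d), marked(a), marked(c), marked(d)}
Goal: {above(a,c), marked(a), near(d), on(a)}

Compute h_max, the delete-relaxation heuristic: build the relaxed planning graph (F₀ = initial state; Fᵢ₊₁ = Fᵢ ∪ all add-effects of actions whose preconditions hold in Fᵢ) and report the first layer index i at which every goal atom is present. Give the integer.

F0 = init (9 atoms)
F1 = F0 ∪ {above(a,a), above(b,b), above(c,c), on(a), on(b), on(c), on(d)}  (16 atoms)
F2 = F1 ∪ {above(a,b), above(a,d), above(c,d), above(d,a), marked(b), near(a), near(b), near(c), near(d)}  (25 atoms)
goal ⊆ F2  ⇒  h_max = 2

2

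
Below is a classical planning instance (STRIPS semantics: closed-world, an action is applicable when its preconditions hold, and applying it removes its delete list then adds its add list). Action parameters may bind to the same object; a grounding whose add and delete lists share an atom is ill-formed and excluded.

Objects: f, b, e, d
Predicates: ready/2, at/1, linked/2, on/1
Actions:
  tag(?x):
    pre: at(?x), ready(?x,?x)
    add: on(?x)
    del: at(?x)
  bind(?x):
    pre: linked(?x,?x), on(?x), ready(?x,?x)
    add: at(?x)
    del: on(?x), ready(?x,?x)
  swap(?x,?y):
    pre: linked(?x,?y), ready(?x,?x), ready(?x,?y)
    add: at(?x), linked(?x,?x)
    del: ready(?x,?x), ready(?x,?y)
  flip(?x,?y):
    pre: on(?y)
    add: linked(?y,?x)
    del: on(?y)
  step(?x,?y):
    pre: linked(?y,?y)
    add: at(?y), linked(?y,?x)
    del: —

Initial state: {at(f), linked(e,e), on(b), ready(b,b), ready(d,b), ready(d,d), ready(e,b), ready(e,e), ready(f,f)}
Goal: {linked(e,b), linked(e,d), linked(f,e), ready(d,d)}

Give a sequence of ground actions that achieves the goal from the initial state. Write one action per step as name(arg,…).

tag(f); flip(e,f); step(b,e); step(d,e)

1. tag(f)  →  {linked(e,e), on(b), on(f), ready(b,b), ready(d,b), ready(d,d), ready(e,b), ready(e,e), ready(f,f)}
2. flip(e,f)  →  {linked(e,e), linked(f,e), on(b), ready(b,b), ready(d,b), ready(d,d), ready(e,b), ready(e,e), ready(f,f)}
3. step(b,e)  →  {at(e), linked(e,b), linked(e,e), linked(f,e), on(b), ready(b,b), ready(d,b), ready(d,d), ready(e,b), ready(e,e), ready(f,f)}
4. step(d,e)  →  {at(e), linked(e,b), linked(e,d), linked(e,e), linked(f,e), on(b), ready(b,b), ready(d,b), ready(d,d), ready(e,b), ready(e,e), ready(f,f)}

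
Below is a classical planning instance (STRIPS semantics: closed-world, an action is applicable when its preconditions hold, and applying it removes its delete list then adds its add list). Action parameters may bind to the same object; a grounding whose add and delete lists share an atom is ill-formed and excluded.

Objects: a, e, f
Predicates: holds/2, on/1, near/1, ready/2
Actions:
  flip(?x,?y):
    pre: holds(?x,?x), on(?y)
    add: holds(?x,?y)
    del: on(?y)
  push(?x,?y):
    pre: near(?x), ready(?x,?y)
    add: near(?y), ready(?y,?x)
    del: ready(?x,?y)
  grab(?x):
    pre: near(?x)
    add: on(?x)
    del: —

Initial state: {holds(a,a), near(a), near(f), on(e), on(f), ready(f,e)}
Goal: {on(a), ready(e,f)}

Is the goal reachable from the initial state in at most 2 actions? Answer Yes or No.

1. push(f,e)  →  {holds(a,a), near(a), near(e), near(f), on(e), on(f), ready(e,f)}
2. grab(a)  →  {holds(a,a), near(a), near(e), near(f), on(a), on(e), on(f), ready(e,f)}
optimal plan length = 2; 2 ≤ 2

Yes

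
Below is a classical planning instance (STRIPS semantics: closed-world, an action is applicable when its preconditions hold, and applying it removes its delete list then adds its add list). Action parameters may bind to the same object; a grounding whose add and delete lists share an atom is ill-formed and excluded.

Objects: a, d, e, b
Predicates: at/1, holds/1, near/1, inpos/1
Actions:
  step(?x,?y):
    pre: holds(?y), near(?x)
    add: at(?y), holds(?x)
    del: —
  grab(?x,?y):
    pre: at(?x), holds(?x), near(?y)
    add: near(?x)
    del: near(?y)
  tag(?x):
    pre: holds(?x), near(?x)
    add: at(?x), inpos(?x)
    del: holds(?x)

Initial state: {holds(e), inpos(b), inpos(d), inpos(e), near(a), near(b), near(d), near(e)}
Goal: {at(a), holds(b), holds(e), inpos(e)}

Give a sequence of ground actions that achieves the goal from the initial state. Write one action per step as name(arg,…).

step(a,e); step(b,a)

1. step(a,e)  →  {at(e), holds(a), holds(e), inpos(b), inpos(d), inpos(e), near(a), near(b), near(d), near(e)}
2. step(b,a)  →  {at(a), at(e), holds(a), holds(b), holds(e), inpos(b), inpos(d), inpos(e), near(a), near(b), near(d), near(e)}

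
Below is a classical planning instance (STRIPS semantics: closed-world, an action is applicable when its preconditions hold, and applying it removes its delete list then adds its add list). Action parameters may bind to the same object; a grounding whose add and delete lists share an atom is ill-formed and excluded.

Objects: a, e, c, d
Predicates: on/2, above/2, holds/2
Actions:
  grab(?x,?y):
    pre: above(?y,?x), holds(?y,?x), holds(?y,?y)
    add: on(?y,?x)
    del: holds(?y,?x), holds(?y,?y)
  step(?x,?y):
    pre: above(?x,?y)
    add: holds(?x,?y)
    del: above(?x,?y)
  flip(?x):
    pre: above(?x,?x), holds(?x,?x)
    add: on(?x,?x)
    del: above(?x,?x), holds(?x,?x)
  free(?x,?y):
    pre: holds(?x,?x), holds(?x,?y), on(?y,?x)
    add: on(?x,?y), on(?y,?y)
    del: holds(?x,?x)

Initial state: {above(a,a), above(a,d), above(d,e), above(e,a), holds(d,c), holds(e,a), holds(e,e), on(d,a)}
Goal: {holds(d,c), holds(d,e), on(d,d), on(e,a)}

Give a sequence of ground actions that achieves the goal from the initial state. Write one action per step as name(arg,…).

1. grab(a,e)  →  {above(a,a), above(a,d), above(d,e), above(e,a), holds(d,c), on(d,a), on(e,a)}
2. step(a,a)  →  {above(a,d), above(d,e), above(e,a), holds(a,a), holds(d,c), on(d,a), on(e,a)}
3. step(a,d)  →  {above(d,e), above(e,a), holds(a,a), holds(a,d), holds(d,c), on(d,a), on(e,a)}
4. step(d,e)  →  {above(e,a), holds(a,a), holds(a,d), holds(d,c), holds(d,e), on(d,a), on(e,a)}
5. free(a,d)  →  {above(e,a), holds(a,d), holds(d,c), holds(d,e), on(a,d), on(d,a), on(d,d), on(e,a)}

grab(a,e); step(a,a); step(a,d); step(d,e); free(a,d)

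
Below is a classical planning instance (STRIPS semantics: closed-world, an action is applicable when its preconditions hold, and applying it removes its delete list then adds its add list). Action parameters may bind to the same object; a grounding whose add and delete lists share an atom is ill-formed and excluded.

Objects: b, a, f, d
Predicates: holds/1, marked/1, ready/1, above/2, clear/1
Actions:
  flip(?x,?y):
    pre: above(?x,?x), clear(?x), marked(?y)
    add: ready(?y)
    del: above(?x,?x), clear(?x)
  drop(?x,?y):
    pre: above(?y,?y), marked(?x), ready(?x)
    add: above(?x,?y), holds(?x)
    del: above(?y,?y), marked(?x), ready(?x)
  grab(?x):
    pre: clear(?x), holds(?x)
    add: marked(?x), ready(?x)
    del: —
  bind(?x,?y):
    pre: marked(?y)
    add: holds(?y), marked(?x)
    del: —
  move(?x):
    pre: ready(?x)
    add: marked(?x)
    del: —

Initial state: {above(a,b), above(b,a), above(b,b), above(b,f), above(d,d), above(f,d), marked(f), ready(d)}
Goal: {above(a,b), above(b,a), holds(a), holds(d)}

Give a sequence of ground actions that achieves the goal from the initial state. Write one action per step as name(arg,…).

1. bind(a,f)  →  {above(a,b), above(b,a), above(b,b), above(b,f), above(d,d), above(f,d), holds(f), marked(a), marked(f), ready(d)}
2. bind(d,a)  →  {above(a,b), above(b,a), above(b,b), above(b,f), above(d,d), above(f,d), holds(a), holds(f), marked(a), marked(d), marked(f), ready(d)}
3. drop(d,b)  →  {above(a,b), above(b,a), above(b,f), above(d,b), above(d,d), above(f,d), holds(a), holds(d), holds(f), marked(a), marked(f)}

bind(a,f); bind(d,a); drop(d,b)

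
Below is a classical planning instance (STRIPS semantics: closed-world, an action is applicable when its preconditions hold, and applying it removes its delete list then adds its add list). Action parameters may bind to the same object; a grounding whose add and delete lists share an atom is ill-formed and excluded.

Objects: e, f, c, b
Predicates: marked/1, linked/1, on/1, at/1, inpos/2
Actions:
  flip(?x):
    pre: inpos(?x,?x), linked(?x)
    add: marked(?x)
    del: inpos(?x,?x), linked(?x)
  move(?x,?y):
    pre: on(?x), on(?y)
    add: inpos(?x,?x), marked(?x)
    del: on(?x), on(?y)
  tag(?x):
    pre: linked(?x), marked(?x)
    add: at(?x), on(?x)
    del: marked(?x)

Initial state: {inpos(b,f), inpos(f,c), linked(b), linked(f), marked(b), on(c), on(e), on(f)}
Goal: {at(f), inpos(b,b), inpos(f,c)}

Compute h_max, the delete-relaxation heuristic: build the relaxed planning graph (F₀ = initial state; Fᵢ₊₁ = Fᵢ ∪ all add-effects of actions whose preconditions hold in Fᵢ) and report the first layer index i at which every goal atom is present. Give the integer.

2

F0 = init (8 atoms)
F1 = F0 ∪ {at(b), inpos(c,c), inpos(e,e), inpos(f,f), marked(c), marked(e), marked(f), on(b)}  (16 atoms)
F2 = F1 ∪ {at(f), inpos(b,b)}  (18 atoms)
goal ⊆ F2  ⇒  h_max = 2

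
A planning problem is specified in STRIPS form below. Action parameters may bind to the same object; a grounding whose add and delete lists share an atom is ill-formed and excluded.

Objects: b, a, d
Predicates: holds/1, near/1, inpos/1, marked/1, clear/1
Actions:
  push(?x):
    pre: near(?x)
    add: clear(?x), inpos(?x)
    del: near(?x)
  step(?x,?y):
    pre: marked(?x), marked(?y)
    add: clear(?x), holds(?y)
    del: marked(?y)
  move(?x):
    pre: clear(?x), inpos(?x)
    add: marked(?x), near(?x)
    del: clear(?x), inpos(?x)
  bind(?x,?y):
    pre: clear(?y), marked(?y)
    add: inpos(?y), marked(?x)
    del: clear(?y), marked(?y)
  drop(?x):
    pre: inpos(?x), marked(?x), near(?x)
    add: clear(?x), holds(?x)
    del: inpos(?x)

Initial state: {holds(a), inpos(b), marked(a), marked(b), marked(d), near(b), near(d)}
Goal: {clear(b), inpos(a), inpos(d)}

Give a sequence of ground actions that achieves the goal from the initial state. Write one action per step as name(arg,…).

push(b); push(d); step(a,b); bind(b,a)

1. push(b)  →  {clear(b), holds(a), inpos(b), marked(a), marked(b), marked(d), near(d)}
2. push(d)  →  {clear(b), clear(d), holds(a), inpos(b), inpos(d), marked(a), marked(b), marked(d)}
3. step(a,b)  →  {clear(a), clear(b), clear(d), holds(a), holds(b), inpos(b), inpos(d), marked(a), marked(d)}
4. bind(b,a)  →  {clear(b), clear(d), holds(a), holds(b), inpos(a), inpos(b), inpos(d), marked(b), marked(d)}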